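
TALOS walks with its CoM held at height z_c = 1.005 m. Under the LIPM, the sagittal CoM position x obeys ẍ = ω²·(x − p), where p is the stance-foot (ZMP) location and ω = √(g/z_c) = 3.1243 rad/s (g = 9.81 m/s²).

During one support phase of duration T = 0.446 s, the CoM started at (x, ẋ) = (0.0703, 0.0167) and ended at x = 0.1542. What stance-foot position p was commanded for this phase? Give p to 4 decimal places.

p = 0.0055

ωT = 3.1243·0.446 = 1.393438; cosh(ωT) = 2.138448, sinh(ωT) = 1.890228
x(T) = p + (x₀−p)·cosh(ωT) + (ẋ₀/ω)·sinh(ωT) ⇒ p·(1 − cosh) = x(T) − x₀·cosh − (ẋ₀/ω)·sinh
numerator   = 0.1542 − (0.0703)·2.138448 − (0.0167/3.1243)·1.890228 = -0.006237
denominator = 1 − 2.138448 = -1.138448
p = -0.006237 / -1.138448 = 0.0055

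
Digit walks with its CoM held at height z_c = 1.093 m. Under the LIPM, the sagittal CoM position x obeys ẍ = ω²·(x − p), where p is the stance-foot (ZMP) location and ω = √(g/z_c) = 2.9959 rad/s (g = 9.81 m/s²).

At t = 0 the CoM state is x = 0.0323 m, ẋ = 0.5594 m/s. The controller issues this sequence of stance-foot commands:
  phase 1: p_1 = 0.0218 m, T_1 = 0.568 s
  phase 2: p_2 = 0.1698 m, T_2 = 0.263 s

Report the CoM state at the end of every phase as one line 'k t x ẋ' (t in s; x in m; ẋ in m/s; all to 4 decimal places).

phase 1: p=0.0218, T=0.568, ωT=1.701671, cosh=2.832741, sinh=2.650362; start (x,ẋ)=(0.032300, 0.559400) → end (x,ẋ)=(0.546424, 1.668008)
phase 2: p=0.1698, T=0.263, ωT=0.787922, cosh=1.326805, sinh=0.872016; start (x,ẋ)=(0.546424, 1.668008) → end (x,ẋ)=(1.155014, 3.197043)

1 0.5680 0.5464 1.6680
2 0.8310 1.1550 3.1970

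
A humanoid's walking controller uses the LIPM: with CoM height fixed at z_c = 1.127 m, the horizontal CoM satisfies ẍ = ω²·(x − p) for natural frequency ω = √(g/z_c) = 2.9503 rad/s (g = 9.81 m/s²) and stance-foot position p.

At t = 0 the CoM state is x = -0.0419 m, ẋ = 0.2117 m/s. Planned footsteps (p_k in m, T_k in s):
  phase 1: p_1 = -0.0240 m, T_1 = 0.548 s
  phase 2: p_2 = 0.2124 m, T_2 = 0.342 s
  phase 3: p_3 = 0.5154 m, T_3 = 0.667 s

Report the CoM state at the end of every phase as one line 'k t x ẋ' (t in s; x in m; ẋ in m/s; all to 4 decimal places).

1 0.5480 0.1027 0.4264
2 0.8900 0.2139 0.2777
3 1.5570 -0.2542 -2.1075

phase 1: p=-0.0240, T=0.548, ωT=1.616764, cosh=2.617654, sinh=2.419113; start (x,ẋ)=(-0.041900, 0.211700) → end (x,ẋ)=(0.102728, 0.426403)
phase 2: p=0.2124, T=0.342, ωT=1.009003, cosh=1.553723, sinh=1.189141; start (x,ẋ)=(0.102728, 0.426403) → end (x,ẋ)=(0.213866, 0.277749)
phase 3: p=0.5154, T=0.667, ωT=1.967850, cosh=3.647517, sinh=3.507760; start (x,ẋ)=(0.213866, 0.277749) → end (x,ẋ)=(-0.254221, -2.107466)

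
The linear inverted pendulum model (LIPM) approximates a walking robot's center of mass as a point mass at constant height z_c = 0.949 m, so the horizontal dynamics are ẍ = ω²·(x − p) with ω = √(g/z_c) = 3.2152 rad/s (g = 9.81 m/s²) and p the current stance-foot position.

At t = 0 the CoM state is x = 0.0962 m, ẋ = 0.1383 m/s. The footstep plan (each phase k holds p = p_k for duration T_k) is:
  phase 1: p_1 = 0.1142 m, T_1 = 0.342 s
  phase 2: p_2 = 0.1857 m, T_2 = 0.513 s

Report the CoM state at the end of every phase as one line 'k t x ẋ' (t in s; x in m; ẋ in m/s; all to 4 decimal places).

phase 1: p=0.1142, T=0.342, ωT=1.099598, cosh=1.667982, sinh=1.334978; start (x,ẋ)=(0.096200, 0.138300) → end (x,ẋ)=(0.141600, 0.153422)
phase 2: p=0.1857, T=0.513, ωT=1.649398, cosh=2.698005, sinh=2.505839; start (x,ẋ)=(0.141600, 0.153422) → end (x,ẋ)=(0.186290, 0.058626)

1 0.3420 0.1416 0.1534
2 0.8550 0.1863 0.0586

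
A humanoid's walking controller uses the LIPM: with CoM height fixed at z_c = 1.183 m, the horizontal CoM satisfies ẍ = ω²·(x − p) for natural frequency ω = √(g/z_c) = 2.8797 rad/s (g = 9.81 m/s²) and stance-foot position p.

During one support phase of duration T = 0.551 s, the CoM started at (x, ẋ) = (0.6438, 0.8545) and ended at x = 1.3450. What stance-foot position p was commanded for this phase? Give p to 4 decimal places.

p = 0.6397

ωT = 2.8797·0.551 = 1.586715; cosh(ωT) = 2.546131, sinh(ωT) = 2.341534
x(T) = p + (x₀−p)·cosh(ωT) + (ẋ₀/ω)·sinh(ωT) ⇒ p·(1 − cosh) = x(T) − x₀·cosh − (ẋ₀/ω)·sinh
numerator   = 1.3450 − (0.6438)·2.546131 − (0.8545/2.8797)·2.341534 = -0.989008
denominator = 1 − 2.546131 = -1.546131
p = -0.989008 / -1.546131 = 0.6397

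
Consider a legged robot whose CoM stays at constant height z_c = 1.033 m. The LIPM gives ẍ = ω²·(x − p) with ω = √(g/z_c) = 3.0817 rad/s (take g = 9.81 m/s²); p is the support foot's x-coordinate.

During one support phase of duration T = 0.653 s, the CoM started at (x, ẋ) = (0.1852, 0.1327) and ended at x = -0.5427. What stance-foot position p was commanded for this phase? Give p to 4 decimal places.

ωT = 3.0817·0.653 = 2.012350; cosh(ωT) = 3.807276, sinh(ωT) = 3.673602
x(T) = p + (x₀−p)·cosh(ωT) + (ẋ₀/ω)·sinh(ωT) ⇒ p·(1 − cosh) = x(T) − x₀·cosh − (ẋ₀/ω)·sinh
numerator   = -0.5427 − (0.1852)·3.807276 − (0.1327/3.0817)·3.673602 = -1.405995
denominator = 1 − 3.807276 = -2.807276
p = -1.405995 / -2.807276 = 0.5008

p = 0.5008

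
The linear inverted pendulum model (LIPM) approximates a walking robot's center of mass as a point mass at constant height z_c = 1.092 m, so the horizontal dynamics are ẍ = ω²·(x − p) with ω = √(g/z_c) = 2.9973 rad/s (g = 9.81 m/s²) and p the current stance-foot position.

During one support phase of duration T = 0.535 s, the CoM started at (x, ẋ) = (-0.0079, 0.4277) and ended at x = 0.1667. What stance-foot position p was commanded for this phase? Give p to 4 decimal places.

ωT = 2.9973·0.535 = 1.603556; cosh(ωT) = 2.585927, sinh(ωT) = 2.384747
x(T) = p + (x₀−p)·cosh(ωT) + (ẋ₀/ω)·sinh(ωT) ⇒ p·(1 − cosh) = x(T) − x₀·cosh − (ẋ₀/ω)·sinh
numerator   = 0.1667 − (-0.0079)·2.585927 − (0.4277/2.9973)·2.384747 = -0.153163
denominator = 1 − 2.585927 = -1.585927
p = -0.153163 / -1.585927 = 0.0966

p = 0.0966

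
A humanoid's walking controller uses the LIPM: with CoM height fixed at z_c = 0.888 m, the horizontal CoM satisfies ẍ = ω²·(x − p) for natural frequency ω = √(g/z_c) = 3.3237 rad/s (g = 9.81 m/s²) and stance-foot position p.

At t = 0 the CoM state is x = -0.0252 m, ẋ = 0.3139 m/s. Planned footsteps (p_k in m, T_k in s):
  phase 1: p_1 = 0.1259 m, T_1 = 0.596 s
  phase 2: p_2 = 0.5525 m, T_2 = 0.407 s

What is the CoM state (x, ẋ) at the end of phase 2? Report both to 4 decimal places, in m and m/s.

x = -1.1264, ẋ = -5.1846

phase 1: p=0.1259, T=0.596, ωT=1.980925, cosh=3.693694, sinh=3.555753; start (x,ẋ)=(-0.025200, 0.313900) → end (x,ẋ)=(-0.096401, -0.626288)
phase 2: p=0.5525, T=0.407, ωT=1.352746, cosh=2.063281, sinh=1.804751; start (x,ẋ)=(-0.096401, -0.626288) → end (x,ẋ)=(-1.126437, -5.184612)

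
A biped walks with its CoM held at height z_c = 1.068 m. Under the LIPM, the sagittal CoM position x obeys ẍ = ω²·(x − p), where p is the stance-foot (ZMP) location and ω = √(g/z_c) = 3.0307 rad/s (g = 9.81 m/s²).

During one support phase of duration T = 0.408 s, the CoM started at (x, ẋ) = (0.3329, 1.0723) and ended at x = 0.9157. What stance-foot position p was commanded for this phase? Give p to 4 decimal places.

ωT = 3.0307·0.408 = 1.236526; cosh(ωT) = 1.867010, sinh(ωT) = 1.576618
x(T) = p + (x₀−p)·cosh(ωT) + (ẋ₀/ω)·sinh(ωT) ⇒ p·(1 − cosh) = x(T) − x₀·cosh − (ẋ₀/ω)·sinh
numerator   = 0.9157 − (0.3329)·1.867010 − (1.0723/3.0307)·1.576618 = -0.263655
denominator = 1 − 1.867010 = -0.867010
p = -0.263655 / -0.867010 = 0.3041

p = 0.3041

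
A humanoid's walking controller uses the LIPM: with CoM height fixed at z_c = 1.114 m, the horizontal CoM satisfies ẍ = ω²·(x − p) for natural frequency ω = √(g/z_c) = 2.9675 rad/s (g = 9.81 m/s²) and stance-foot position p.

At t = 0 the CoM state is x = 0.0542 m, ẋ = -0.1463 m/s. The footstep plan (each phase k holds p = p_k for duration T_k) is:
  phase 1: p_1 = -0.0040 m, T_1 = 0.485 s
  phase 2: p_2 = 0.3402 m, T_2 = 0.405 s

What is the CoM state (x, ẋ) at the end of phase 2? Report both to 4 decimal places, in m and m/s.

phase 1: p=-0.0040, T=0.485, ωT=1.439237, cosh=2.227294, sinh=1.990185; start (x,ẋ)=(0.054200, -0.146300) → end (x,ẋ)=(0.027511, 0.017869)
phase 2: p=0.3402, T=0.405, ωT=1.201837, cosh=1.813432, sinh=1.512791; start (x,ẋ)=(0.027511, 0.017869) → end (x,ẋ)=(-0.217731, -1.371322)

x = -0.2177, ẋ = -1.3713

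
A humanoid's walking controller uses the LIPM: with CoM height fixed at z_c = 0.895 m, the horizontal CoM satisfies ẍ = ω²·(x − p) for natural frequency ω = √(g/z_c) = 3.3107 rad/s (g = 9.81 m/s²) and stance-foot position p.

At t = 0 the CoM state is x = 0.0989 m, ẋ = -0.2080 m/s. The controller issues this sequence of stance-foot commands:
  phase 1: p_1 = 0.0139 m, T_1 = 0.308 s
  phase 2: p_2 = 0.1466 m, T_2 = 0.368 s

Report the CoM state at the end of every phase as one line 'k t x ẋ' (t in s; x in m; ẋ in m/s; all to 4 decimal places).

1 0.3080 0.0713 0.0135
2 0.6760 0.0144 -0.3599

phase 1: p=0.0139, T=0.308, ωT=1.019696, cosh=1.566528, sinh=1.205823; start (x,ẋ)=(0.098900, -0.208000) → end (x,ẋ)=(0.071297, 0.013492)
phase 2: p=0.1466, T=0.368, ωT=1.218338, cosh=1.838641, sinh=1.542920; start (x,ẋ)=(0.071297, 0.013492) → end (x,ẋ)=(0.014433, -0.359851)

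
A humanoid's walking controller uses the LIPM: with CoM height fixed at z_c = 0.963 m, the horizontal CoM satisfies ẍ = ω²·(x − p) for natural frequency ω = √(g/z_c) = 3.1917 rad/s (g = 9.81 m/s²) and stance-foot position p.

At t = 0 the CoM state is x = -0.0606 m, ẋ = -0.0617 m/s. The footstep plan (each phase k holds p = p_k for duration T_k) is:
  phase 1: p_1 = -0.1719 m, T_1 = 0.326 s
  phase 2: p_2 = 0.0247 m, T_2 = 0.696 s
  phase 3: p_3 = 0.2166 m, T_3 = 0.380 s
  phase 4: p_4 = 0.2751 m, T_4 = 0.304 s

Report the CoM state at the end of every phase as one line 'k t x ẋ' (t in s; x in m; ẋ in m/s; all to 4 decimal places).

1 0.3260 -0.0187 0.3418
2 1.0220 0.3103 0.9638
3 1.4020 0.8510 2.2225
4 1.7060 1.9308 5.4302

phase 1: p=-0.1719, T=0.326, ωT=1.040494, cosh=1.591948, sinh=1.238668; start (x,ẋ)=(-0.060600, -0.061700) → end (x,ẋ)=(-0.018661, 0.341796)
phase 2: p=0.0247, T=0.696, ωT=2.221423, cosh=4.664449, sinh=4.555995; start (x,ẋ)=(-0.018661, 0.341796) → end (x,ẋ)=(0.310341, 0.963758)
phase 3: p=0.2166, T=0.380, ωT=1.212846, cosh=1.830196, sinh=1.532846; start (x,ẋ)=(0.310341, 0.963758) → end (x,ẋ)=(0.851019, 2.222482)
phase 4: p=0.2751, T=0.304, ωT=0.970277, cosh=1.508826, sinh=1.129848; start (x,ẋ)=(0.851019, 2.222482) → end (x,ẋ)=(1.930811, 5.430181)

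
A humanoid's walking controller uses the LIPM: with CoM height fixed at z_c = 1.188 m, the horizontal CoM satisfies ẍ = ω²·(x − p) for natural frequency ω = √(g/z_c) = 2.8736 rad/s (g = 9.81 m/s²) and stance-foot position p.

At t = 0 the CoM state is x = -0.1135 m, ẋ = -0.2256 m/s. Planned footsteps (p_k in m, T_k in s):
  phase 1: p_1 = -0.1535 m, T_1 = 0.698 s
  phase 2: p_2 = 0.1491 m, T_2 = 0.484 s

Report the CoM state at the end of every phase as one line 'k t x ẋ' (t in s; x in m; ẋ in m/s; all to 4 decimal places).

1 0.6980 -0.2886 -0.4341
2 1.1820 -1.0695 -3.2967

phase 1: p=-0.1535, T=0.698, ωT=2.005773, cosh=3.783196, sinh=3.648639; start (x,ẋ)=(-0.113500, -0.225600) → end (x,ẋ)=(-0.288619, -0.434100)
phase 2: p=0.1491, T=0.484, ωT=1.390822, cosh=2.133512, sinh=1.884641; start (x,ẋ)=(-0.288619, -0.434100) → end (x,ẋ)=(-1.069481, -3.296713)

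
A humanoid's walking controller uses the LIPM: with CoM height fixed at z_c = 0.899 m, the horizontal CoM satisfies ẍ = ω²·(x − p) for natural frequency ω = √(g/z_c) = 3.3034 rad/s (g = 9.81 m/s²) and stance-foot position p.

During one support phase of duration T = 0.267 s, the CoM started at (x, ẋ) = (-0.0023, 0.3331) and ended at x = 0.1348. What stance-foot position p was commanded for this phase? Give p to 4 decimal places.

p = -0.0895

ωT = 3.3034·0.267 = 0.882008; cosh(ωT) = 1.414848, sinh(ωT) = 1.000897
x(T) = p + (x₀−p)·cosh(ωT) + (ẋ₀/ω)·sinh(ωT) ⇒ p·(1 − cosh) = x(T) − x₀·cosh − (ẋ₀/ω)·sinh
numerator   = 0.1348 − (-0.0023)·1.414848 − (0.3331/3.3034)·1.000897 = 0.037128
denominator = 1 − 1.414848 = -0.414848
p = 0.037128 / -0.414848 = -0.0895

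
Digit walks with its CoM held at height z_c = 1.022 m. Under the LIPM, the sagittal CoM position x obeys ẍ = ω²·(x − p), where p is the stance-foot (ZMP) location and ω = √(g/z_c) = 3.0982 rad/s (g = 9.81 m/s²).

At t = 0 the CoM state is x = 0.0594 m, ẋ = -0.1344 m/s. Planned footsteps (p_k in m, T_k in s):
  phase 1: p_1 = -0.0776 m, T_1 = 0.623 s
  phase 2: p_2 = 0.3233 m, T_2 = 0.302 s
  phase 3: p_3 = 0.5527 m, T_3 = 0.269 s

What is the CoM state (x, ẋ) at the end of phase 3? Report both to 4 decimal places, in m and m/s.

x = 0.9232, ẋ = 1.6546

phase 1: p=-0.0776, T=0.623, ωT=1.930179, cosh=3.517932, sinh=3.372809; start (x,ẋ)=(0.059400, -0.134400) → end (x,ẋ)=(0.258044, 0.958790)
phase 2: p=0.3233, T=0.302, ωT=0.935656, cosh=1.470607, sinh=1.078279; start (x,ẋ)=(0.258044, 0.958790) → end (x,ẋ)=(0.561026, 1.192002)
phase 3: p=0.5527, T=0.269, ωT=0.833416, cosh=1.367864, sinh=0.933302; start (x,ẋ)=(0.561026, 1.192002) → end (x,ẋ)=(0.923167, 1.654571)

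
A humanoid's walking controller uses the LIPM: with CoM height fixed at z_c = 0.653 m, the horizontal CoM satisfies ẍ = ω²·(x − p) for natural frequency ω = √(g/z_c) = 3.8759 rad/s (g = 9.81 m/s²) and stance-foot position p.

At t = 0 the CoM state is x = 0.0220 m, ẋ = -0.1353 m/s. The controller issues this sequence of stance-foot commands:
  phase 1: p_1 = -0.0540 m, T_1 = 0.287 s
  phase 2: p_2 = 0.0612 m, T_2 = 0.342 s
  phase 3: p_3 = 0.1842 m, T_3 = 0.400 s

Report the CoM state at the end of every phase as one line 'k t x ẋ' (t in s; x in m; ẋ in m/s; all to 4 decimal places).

phase 1: p=-0.0540, T=0.287, ωT=1.112383, cosh=1.685187, sinh=1.356412; start (x,ẋ)=(0.022000, -0.135300) → end (x,ẋ)=(0.026725, 0.171550)
phase 2: p=0.0612, T=0.342, ωT=1.325558, cosh=2.014970, sinh=1.749315; start (x,ẋ)=(0.026725, 0.171550) → end (x,ẋ)=(0.069159, 0.111919)
phase 3: p=0.1842, T=0.400, ωT=1.550360, cosh=2.462669, sinh=2.250498; start (x,ẋ)=(0.069159, 0.111919) → end (x,ẋ)=(-0.034123, -0.727848)

1 0.2870 0.0267 0.1716
2 0.6290 0.0692 0.1119
3 1.0290 -0.0341 -0.7278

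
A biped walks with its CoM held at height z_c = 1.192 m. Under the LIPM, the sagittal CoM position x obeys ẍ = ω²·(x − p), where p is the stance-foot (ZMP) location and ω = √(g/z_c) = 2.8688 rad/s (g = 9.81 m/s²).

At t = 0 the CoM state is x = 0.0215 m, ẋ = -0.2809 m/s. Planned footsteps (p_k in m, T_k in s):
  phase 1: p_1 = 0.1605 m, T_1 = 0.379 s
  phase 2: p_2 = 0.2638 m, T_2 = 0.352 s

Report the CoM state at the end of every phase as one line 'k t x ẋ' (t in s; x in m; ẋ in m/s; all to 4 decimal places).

phase 1: p=0.1605, T=0.379, ωT=1.087275, cosh=1.651657, sinh=1.314523; start (x,ẋ)=(0.021500, -0.280900) → end (x,ẋ)=(-0.197793, -0.988134)
phase 2: p=0.2638, T=0.352, ωT=1.009818, cosh=1.554693, sinh=1.190407; start (x,ẋ)=(-0.197793, -0.988134) → end (x,ẋ)=(-0.863861, -3.112603)

1 0.3790 -0.1978 -0.9881
2 0.7310 -0.8639 -3.1126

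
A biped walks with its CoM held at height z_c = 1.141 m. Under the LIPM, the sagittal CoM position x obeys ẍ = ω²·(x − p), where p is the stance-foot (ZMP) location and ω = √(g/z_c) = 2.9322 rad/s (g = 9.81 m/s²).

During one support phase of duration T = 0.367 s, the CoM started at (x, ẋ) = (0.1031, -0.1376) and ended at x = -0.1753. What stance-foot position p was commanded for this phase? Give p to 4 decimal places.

ωT = 2.9322·0.367 = 1.076117; cosh(ωT) = 1.637093, sinh(ωT) = 1.296176
x(T) = p + (x₀−p)·cosh(ωT) + (ẋ₀/ω)·sinh(ωT) ⇒ p·(1 − cosh) = x(T) − x₀·cosh − (ẋ₀/ω)·sinh
numerator   = -0.1753 − (0.1031)·1.637093 − (-0.1376/2.9322)·1.296176 = -0.283258
denominator = 1 − 1.637093 = -0.637093
p = -0.283258 / -0.637093 = 0.4446

p = 0.4446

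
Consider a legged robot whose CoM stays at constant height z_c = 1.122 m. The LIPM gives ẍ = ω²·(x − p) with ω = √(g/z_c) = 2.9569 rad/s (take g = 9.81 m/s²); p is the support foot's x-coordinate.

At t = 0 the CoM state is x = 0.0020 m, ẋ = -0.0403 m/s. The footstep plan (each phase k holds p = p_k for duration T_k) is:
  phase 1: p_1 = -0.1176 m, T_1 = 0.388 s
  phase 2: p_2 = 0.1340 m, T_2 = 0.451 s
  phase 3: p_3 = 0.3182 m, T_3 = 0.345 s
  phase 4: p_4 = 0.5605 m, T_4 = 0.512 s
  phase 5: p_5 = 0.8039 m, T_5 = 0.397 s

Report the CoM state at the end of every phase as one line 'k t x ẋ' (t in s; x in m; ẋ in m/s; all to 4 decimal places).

phase 1: p=-0.1176, T=0.388, ωT=1.147277, cosh=1.733553, sinh=1.416053; start (x,ẋ)=(0.002000, -0.040300) → end (x,ẋ)=(0.070433, 0.430918)
phase 2: p=0.1340, T=0.451, ωT=1.333562, cosh=2.029036, sinh=1.765499; start (x,ẋ)=(0.070433, 0.430918) → end (x,ẋ)=(0.262313, 0.542505)
phase 3: p=0.3182, T=0.345, ωT=1.020131, cosh=1.567052, sinh=1.206504; start (x,ẋ)=(0.262313, 0.542505) → end (x,ẋ)=(0.451980, 0.650754)
phase 4: p=0.5605, T=0.512, ωT=1.513933, cosh=2.382306, sinh=2.162263; start (x,ẋ)=(0.451980, 0.650754) → end (x,ẋ)=(0.777842, 0.856460)
phase 5: p=0.8039, T=0.397, ωT=1.173889, cosh=1.771855, sinh=1.462693; start (x,ẋ)=(0.777842, 0.856460) → end (x,ẋ)=(1.181395, 1.404822)

1 0.3880 0.0704 0.4309
2 0.8390 0.2623 0.5425
3 1.1840 0.4520 0.6508
4 1.6960 0.7778 0.8565
5 2.0930 1.1814 1.4048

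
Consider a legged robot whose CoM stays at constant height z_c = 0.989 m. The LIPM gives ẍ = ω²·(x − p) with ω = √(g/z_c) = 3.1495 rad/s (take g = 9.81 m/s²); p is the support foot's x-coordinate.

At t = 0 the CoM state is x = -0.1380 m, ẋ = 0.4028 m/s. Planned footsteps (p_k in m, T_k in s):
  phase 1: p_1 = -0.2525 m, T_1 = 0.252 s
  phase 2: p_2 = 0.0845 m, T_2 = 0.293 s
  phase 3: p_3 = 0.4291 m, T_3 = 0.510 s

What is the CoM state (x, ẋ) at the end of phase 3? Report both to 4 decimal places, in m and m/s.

x = 0.7703, ẋ = 1.3786

phase 1: p=-0.2525, T=0.252, ωT=0.793674, cosh=1.331844, sinh=0.879663; start (x,ẋ)=(-0.138000, 0.402800) → end (x,ẋ)=(0.012499, 0.853689)
phase 2: p=0.0845, T=0.293, ωT=0.922803, cosh=1.456869, sinh=1.059466; start (x,ẋ)=(0.012499, 0.853689) → end (x,ẋ)=(0.266778, 1.003461)
phase 3: p=0.4291, T=0.510, ωT=1.606245, cosh=2.592350, sinh=2.391711; start (x,ẋ)=(0.266778, 1.003461) → end (x,ẋ)=(0.770327, 1.378601)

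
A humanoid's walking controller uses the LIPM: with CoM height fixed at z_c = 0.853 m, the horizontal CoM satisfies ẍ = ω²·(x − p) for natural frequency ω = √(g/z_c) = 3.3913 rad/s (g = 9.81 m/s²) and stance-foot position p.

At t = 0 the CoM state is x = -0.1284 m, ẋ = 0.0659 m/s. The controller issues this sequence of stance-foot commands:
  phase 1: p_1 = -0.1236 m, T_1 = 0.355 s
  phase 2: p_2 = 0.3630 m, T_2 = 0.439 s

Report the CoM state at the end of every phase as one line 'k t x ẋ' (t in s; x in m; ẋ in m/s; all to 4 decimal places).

1 0.3550 -0.1028 0.0950
2 0.7940 -0.6629 -3.1011

phase 1: p=-0.1236, T=0.355, ωT=1.203912, cosh=1.816574, sinh=1.516555; start (x,ẋ)=(-0.128400, 0.065900) → end (x,ẋ)=(-0.102850, 0.095025)
phase 2: p=0.3630, T=0.439, ωT=1.488781, cosh=2.328668, sinh=2.103021; start (x,ẋ)=(-0.102850, 0.095025) → end (x,ẋ)=(-0.662882, -3.101145)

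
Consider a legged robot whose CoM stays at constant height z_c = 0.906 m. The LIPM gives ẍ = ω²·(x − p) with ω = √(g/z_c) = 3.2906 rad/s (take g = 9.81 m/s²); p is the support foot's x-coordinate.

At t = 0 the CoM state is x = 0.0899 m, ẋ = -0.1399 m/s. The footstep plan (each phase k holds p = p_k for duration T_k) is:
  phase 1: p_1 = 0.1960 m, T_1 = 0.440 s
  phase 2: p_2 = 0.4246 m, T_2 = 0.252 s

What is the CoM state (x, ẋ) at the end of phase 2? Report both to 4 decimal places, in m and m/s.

phase 1: p=0.1960, T=0.440, ωT=1.447864, cosh=2.244545, sinh=2.009473; start (x,ẋ)=(0.089900, -0.139900) → end (x,ẋ)=(-0.127579, -1.015585)
phase 2: p=0.4246, T=0.252, ωT=0.829231, cosh=1.363970, sinh=0.927586; start (x,ẋ)=(-0.127579, -1.015585) → end (x,ẋ)=(-0.614839, -3.070651)

x = -0.6148, ẋ = -3.0707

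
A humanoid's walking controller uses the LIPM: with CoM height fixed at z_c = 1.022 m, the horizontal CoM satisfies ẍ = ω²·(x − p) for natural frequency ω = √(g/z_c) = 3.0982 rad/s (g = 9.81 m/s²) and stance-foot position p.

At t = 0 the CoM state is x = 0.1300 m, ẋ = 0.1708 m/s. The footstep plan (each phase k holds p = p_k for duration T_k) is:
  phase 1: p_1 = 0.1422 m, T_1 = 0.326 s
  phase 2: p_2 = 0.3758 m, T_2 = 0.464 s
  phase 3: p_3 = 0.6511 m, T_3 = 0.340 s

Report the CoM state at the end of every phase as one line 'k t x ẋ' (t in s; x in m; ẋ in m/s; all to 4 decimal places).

phase 1: p=0.1422, T=0.326, ωT=1.010013, cosh=1.554926, sinh=1.190712; start (x,ẋ)=(0.130000, 0.170800) → end (x,ẋ)=(0.188872, 0.220575)
phase 2: p=0.3758, T=0.464, ωT=1.437565, cosh=2.223968, sinh=1.986462; start (x,ẋ)=(0.188872, 0.220575) → end (x,ẋ)=(0.101504, -0.659887)
phase 3: p=0.6511, T=0.340, ωT=1.053388, cosh=1.608052, sinh=1.259298; start (x,ẋ)=(0.101504, -0.659887) → end (x,ẋ)=(-0.500897, -3.205411)

1 0.3260 0.1889 0.2206
2 0.7900 0.1015 -0.6599
3 1.1300 -0.5009 -3.2054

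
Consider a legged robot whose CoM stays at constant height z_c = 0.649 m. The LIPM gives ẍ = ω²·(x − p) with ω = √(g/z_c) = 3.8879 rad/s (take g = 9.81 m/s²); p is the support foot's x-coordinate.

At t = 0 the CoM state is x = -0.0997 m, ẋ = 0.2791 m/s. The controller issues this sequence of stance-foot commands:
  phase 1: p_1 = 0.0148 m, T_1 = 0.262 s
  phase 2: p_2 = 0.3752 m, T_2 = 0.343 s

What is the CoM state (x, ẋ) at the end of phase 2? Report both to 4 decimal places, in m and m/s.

phase 1: p=0.0148, T=0.262, ωT=1.018630, cosh=1.565243, sinh=1.204154; start (x,ẋ)=(-0.099700, 0.279100) → end (x,ẋ)=(-0.077978, -0.099187)
phase 2: p=0.3752, T=0.343, ωT=1.333550, cosh=2.029014, sinh=1.765474; start (x,ẋ)=(-0.077978, -0.099187) → end (x,ẋ)=(-0.589345, -3.311860)

x = -0.5893, ẋ = -3.3119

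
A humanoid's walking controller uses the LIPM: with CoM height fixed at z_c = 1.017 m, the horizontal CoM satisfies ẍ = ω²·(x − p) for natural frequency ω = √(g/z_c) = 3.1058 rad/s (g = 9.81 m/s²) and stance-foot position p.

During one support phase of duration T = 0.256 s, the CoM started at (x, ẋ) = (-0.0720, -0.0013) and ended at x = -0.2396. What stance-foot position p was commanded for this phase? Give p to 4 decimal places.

ωT = 3.1058·0.256 = 0.795085; cosh(ωT) = 1.333086, sinh(ωT) = 0.881543
x(T) = p + (x₀−p)·cosh(ωT) + (ẋ₀/ω)·sinh(ωT) ⇒ p·(1 − cosh) = x(T) − x₀·cosh − (ẋ₀/ω)·sinh
numerator   = -0.2396 − (-0.0720)·1.333086 − (-0.0013/3.1058)·0.881543 = -0.143249
denominator = 1 − 1.333086 = -0.333086
p = -0.143249 / -0.333086 = 0.4301

p = 0.4301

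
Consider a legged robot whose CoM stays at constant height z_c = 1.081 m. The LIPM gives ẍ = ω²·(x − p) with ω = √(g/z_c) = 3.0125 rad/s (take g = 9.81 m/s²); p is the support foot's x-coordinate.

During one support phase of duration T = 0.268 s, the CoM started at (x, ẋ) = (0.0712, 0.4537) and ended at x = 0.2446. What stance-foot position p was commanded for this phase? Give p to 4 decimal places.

ωT = 3.0125·0.268 = 0.807350; cosh(ωT) = 1.343999, sinh(ωT) = 0.897960
x(T) = p + (x₀−p)·cosh(ωT) + (ẋ₀/ω)·sinh(ωT) ⇒ p·(1 − cosh) = x(T) − x₀·cosh − (ẋ₀/ω)·sinh
numerator   = 0.2446 − (0.0712)·1.343999 − (0.4537/3.0125)·0.897960 = 0.013669
denominator = 1 − 1.343999 = -0.343999
p = 0.013669 / -0.343999 = -0.0397

p = -0.0397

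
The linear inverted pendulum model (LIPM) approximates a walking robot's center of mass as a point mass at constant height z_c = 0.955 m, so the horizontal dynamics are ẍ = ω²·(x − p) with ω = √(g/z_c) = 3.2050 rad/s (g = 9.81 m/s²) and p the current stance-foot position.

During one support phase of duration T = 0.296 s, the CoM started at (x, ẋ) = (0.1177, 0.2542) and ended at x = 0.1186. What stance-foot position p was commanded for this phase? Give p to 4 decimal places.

p = 0.2954

ωT = 3.2050·0.296 = 0.948680; cosh(ωT) = 1.484775, sinh(ωT) = 1.097523
x(T) = p + (x₀−p)·cosh(ωT) + (ẋ₀/ω)·sinh(ωT) ⇒ p·(1 − cosh) = x(T) − x₀·cosh − (ẋ₀/ω)·sinh
numerator   = 0.1186 − (0.1177)·1.484775 − (0.2542/3.2050)·1.097523 = -0.143207
denominator = 1 − 1.484775 = -0.484775
p = -0.143207 / -0.484775 = 0.2954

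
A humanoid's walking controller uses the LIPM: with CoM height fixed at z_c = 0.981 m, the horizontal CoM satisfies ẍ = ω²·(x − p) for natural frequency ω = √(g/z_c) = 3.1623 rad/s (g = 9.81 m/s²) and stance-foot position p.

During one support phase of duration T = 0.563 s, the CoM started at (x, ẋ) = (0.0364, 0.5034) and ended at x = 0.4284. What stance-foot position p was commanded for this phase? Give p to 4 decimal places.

ωT = 3.1623·0.563 = 1.780375; cosh(ωT) = 3.050327, sinh(ωT) = 2.881753
x(T) = p + (x₀−p)·cosh(ωT) + (ẋ₀/ω)·sinh(ωT) ⇒ p·(1 − cosh) = x(T) − x₀·cosh − (ẋ₀/ω)·sinh
numerator   = 0.4284 − (0.0364)·3.050327 − (0.5034/3.1623)·2.881753 = -0.141372
denominator = 1 − 3.050327 = -2.050327
p = -0.141372 / -2.050327 = 0.0690

p = 0.0690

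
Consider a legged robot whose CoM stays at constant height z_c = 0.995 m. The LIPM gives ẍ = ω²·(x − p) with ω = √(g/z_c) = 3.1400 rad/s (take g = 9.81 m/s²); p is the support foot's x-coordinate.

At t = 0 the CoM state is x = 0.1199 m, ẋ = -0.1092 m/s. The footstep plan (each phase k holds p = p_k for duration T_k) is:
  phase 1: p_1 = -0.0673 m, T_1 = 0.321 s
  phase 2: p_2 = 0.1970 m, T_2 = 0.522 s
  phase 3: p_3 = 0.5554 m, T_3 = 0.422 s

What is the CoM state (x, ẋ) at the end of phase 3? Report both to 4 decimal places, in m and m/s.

phase 1: p=-0.0673, T=0.321, ωT=1.007940, cosh=1.552460, sinh=1.187490; start (x,ẋ)=(0.119900, -0.109200) → end (x,ẋ)=(0.182023, 0.528488)
phase 2: p=0.1970, T=0.522, ωT=1.639080, cosh=2.672294, sinh=2.478135; start (x,ẋ)=(0.182023, 0.528488) → end (x,ẋ)=(0.574068, 1.295734)
phase 3: p=0.5554, T=0.422, ωT=1.325080, cosh=2.014134, sinh=1.748352; start (x,ẋ)=(0.574068, 1.295734) → end (x,ẋ)=(1.314465, 2.712266)

x = 1.3145, ẋ = 2.7123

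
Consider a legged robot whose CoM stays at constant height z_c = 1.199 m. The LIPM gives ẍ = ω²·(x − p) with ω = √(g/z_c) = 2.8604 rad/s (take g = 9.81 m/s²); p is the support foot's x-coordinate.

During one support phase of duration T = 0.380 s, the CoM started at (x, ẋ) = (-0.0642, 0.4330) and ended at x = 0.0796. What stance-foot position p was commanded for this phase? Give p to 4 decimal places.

p = 0.0204

ωT = 2.8604·0.380 = 1.086952; cosh(ωT) = 1.651233, sinh(ωT) = 1.313990
x(T) = p + (x₀−p)·cosh(ωT) + (ẋ₀/ω)·sinh(ωT) ⇒ p·(1 − cosh) = x(T) − x₀·cosh − (ẋ₀/ω)·sinh
numerator   = 0.0796 − (-0.0642)·1.651233 − (0.4330/2.8604)·1.313990 = -0.013299
denominator = 1 − 1.651233 = -0.651233
p = -0.013299 / -0.651233 = 0.0204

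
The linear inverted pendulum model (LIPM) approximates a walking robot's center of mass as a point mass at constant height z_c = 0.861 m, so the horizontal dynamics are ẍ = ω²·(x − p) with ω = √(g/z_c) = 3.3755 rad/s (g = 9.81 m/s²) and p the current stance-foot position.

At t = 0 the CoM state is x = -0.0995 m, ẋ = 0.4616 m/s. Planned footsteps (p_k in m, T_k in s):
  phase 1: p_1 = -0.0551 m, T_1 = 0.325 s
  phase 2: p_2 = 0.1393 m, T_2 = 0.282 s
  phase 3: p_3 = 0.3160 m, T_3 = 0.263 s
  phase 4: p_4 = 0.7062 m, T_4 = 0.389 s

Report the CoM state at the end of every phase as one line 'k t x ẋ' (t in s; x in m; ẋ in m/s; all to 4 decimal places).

1 0.3250 0.0530 0.5689
2 0.6070 0.1966 0.5255
3 0.8700 0.3035 0.3399
4 1.2590 0.0771 -1.6665

phase 1: p=-0.0551, T=0.325, ωT=1.097038, cosh=1.664569, sinh=1.330710; start (x,ẋ)=(-0.099500, 0.461600) → end (x,ẋ)=(0.052968, 0.568929)
phase 2: p=0.1393, T=0.282, ωT=0.951891, cosh=1.488307, sinh=1.102297; start (x,ẋ)=(0.052968, 0.568929) → end (x,ẋ)=(0.196600, 0.525516)
phase 3: p=0.3160, T=0.263, ωT=0.887757, cosh=1.420625, sinh=1.009047; start (x,ẋ)=(0.196600, 0.525516) → end (x,ẋ)=(0.303471, 0.339879)
phase 4: p=0.7062, T=0.389, ωT=1.313070, cosh=1.993280, sinh=1.724287; start (x,ẋ)=(0.303471, 0.339879) → end (x,ẋ)=(0.077066, -1.666545)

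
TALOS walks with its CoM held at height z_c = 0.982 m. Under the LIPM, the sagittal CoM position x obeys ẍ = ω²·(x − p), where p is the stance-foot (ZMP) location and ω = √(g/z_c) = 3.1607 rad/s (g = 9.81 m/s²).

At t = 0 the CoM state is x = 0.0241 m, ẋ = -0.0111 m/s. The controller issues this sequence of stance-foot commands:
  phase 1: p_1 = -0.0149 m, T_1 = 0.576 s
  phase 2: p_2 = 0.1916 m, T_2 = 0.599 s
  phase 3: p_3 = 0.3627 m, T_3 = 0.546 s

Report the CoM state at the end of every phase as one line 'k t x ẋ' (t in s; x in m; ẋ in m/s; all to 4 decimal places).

1 0.5760 0.0981 0.3355
2 1.1750 0.2186 0.1803
3 1.7210 0.1002 -0.7164

phase 1: p=-0.0149, T=0.576, ωT=1.820563, cosh=3.168635, sinh=3.006700; start (x,ẋ)=(0.024100, -0.011100) → end (x,ẋ)=(0.098118, 0.335456)
phase 2: p=0.1916, T=0.599, ωT=1.893259, cosh=3.395779, sinh=3.245199; start (x,ẋ)=(0.098118, 0.335456) → end (x,ẋ)=(0.218579, 0.180276)
phase 3: p=0.3627, T=0.546, ωT=1.725742, cosh=2.897365, sinh=2.719324; start (x,ẋ)=(0.218579, 0.180276) → end (x,ẋ)=(0.100229, -0.716394)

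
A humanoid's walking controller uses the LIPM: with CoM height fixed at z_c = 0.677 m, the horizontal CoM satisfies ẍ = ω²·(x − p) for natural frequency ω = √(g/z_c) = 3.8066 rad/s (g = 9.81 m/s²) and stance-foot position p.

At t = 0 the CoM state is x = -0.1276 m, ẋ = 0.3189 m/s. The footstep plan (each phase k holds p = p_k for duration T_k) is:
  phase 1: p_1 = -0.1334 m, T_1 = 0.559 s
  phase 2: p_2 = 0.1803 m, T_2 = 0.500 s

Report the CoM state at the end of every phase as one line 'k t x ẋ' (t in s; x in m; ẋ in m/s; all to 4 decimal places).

phase 1: p=-0.1334, T=0.559, ωT=2.127889, cosh=4.258107, sinh=4.139018; start (x,ẋ)=(-0.127600, 0.318900) → end (x,ẋ)=(0.238046, 1.449293)
phase 2: p=0.1803, T=0.500, ωT=1.903300, cosh=3.428535, sinh=3.279459; start (x,ẋ)=(0.238046, 1.449293) → end (x,ẋ)=(1.626876, 5.689822)

1 0.5590 0.2380 1.4493
2 1.0590 1.6269 5.6898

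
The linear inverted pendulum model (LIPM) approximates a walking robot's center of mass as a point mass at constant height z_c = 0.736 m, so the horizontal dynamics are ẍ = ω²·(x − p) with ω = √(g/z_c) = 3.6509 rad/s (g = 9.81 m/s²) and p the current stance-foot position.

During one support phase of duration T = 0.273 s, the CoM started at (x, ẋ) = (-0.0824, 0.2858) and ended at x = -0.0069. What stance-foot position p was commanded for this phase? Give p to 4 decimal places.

ωT = 3.6509·0.273 = 0.996696; cosh(ωT) = 1.539206, sinh(ωT) = 1.170109
x(T) = p + (x₀−p)·cosh(ωT) + (ẋ₀/ω)·sinh(ωT) ⇒ p·(1 − cosh) = x(T) − x₀·cosh − (ẋ₀/ω)·sinh
numerator   = -0.0069 − (-0.0824)·1.539206 − (0.2858/3.6509)·1.170109 = 0.028332
denominator = 1 − 1.539206 = -0.539206
p = 0.028332 / -0.539206 = -0.0525

p = -0.0525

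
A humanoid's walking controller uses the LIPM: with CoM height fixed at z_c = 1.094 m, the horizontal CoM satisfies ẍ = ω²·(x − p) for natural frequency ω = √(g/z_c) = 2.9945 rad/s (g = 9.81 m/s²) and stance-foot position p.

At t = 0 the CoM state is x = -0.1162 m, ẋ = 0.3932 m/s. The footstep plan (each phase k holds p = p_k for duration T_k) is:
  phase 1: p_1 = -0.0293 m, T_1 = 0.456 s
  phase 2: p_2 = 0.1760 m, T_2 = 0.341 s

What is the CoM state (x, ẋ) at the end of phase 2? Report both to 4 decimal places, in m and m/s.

phase 1: p=-0.0293, T=0.456, ωT=1.365492, cosh=2.086453, sinh=1.831198; start (x,ẋ)=(-0.116200, 0.393200) → end (x,ẋ)=(0.029837, 0.343875)
phase 2: p=0.1760, T=0.341, ωT=1.021124, cosh=1.568252, sinh=1.208063; start (x,ẋ)=(0.029837, 0.343875) → end (x,ẋ)=(0.085508, 0.010532)

x = 0.0855, ẋ = 0.0105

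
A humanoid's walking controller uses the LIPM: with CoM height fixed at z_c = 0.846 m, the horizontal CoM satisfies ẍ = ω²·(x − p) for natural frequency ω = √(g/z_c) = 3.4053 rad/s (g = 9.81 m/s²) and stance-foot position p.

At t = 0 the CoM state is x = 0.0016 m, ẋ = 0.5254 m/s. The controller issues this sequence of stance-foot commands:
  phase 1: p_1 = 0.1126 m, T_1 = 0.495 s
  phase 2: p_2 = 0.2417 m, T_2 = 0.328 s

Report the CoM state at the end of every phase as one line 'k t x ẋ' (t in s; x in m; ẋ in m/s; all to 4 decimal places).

1 0.4950 0.2048 0.4814
2 0.8230 0.3721 0.6429

phase 1: p=0.1126, T=0.495, ωT=1.685623, cosh=2.790572, sinh=2.605243; start (x,ẋ)=(0.001600, 0.525400) → end (x,ẋ)=(0.204807, 0.481415)
phase 2: p=0.2417, T=0.328, ωT=1.116938, cosh=1.691383, sinh=1.364102; start (x,ẋ)=(0.204807, 0.481415) → end (x,ẋ)=(0.372145, 0.642881)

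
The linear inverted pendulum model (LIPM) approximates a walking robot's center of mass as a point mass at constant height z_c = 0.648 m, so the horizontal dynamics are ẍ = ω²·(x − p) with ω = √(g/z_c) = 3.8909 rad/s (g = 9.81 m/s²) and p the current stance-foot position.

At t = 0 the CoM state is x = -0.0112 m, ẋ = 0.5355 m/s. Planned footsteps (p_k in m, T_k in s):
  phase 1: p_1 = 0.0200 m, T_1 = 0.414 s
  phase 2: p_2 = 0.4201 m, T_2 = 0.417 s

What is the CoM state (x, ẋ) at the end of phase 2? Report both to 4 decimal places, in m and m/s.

phase 1: p=0.0200, T=0.414, ωT=1.610833, cosh=2.603350, sinh=2.403629; start (x,ẋ)=(-0.011200, 0.535500) → end (x,ẋ)=(0.269584, 1.102303)
phase 2: p=0.4201, T=0.417, ωT=1.622505, cosh=2.631585, sinh=2.434181; start (x,ẋ)=(0.269584, 1.102303) → end (x,ẋ)=(0.713615, 1.475243)

x = 0.7136, ẋ = 1.4752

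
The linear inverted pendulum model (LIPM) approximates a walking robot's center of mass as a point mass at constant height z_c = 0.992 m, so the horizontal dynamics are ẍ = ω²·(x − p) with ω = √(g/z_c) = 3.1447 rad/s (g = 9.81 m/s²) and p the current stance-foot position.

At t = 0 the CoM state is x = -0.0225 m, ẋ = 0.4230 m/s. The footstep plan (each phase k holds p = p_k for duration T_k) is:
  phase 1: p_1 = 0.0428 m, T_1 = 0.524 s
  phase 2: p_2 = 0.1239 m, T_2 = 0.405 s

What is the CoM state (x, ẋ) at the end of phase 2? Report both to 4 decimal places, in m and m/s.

phase 1: p=0.0428, T=0.524, ωT=1.647823, cosh=2.694062, sinh=2.501594; start (x,ẋ)=(-0.022500, 0.423000) → end (x,ẋ)=(0.203372, 0.625889)
phase 2: p=0.1239, T=0.405, ωT=1.273604, cosh=1.926764, sinh=1.646943; start (x,ẋ)=(0.203372, 0.625889) → end (x,ẋ)=(0.604815, 1.617538)

x = 0.6048, ẋ = 1.6175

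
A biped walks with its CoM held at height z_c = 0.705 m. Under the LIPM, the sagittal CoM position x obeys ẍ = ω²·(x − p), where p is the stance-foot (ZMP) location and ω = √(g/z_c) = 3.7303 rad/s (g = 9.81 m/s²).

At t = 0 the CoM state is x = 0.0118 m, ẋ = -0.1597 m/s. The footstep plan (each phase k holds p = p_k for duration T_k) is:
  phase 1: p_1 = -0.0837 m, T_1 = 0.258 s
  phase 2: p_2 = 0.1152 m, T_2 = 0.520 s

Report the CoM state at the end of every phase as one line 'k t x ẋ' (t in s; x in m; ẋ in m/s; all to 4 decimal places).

1 0.2580 0.0117 0.1587
2 0.7780 -0.1074 -0.7519

phase 1: p=-0.0837, T=0.258, ωT=0.962417, cosh=1.499993, sinh=1.118025; start (x,ẋ)=(0.011800, -0.159700) → end (x,ẋ)=(0.011685, 0.158740)
phase 2: p=0.1152, T=0.520, ωT=1.939756, cosh=3.550396, sinh=3.406657; start (x,ẋ)=(0.011685, 0.158740) → end (x,ẋ)=(-0.107352, -0.751863)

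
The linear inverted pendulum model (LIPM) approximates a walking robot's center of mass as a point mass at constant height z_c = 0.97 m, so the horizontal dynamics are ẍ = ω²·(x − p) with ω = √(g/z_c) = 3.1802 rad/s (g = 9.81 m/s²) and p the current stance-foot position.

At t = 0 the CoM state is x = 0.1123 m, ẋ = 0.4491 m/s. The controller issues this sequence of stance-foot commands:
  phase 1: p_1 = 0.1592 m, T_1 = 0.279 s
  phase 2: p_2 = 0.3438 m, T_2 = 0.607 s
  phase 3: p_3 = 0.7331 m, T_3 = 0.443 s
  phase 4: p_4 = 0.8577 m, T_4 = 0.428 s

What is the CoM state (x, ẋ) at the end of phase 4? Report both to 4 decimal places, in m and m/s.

x = -0.0764, ẋ = -2.7840

phase 1: p=0.1592, T=0.279, ωT=0.887276, cosh=1.420140, sinh=1.008364; start (x,ẋ)=(0.112300, 0.449100) → end (x,ẋ)=(0.234994, 0.487386)
phase 2: p=0.3438, T=0.607, ωT=1.930381, cosh=3.518616, sinh=3.373523; start (x,ẋ)=(0.234994, 0.487386) → end (x,ẋ)=(0.477968, 0.547603)
phase 3: p=0.7331, T=0.443, ωT=1.408829, cosh=2.167795, sinh=1.923365; start (x,ẋ)=(0.477968, 0.547603) → end (x,ẋ)=(0.511214, -0.373470)
phase 4: p=0.8577, T=0.428, ωT=1.361126, cosh=2.078477, sinh=1.822105; start (x,ẋ)=(0.511214, -0.373470) → end (x,ẋ)=(-0.076444, -2.784018)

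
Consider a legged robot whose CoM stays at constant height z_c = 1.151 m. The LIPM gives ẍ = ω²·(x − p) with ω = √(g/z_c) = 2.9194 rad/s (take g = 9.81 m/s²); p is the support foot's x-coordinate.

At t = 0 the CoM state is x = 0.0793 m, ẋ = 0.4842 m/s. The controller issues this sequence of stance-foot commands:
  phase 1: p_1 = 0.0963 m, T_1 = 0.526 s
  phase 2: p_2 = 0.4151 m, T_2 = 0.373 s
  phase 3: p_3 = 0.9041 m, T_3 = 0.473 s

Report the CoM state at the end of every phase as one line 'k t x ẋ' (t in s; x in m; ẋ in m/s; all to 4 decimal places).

1 0.5260 0.4223 1.0666
2 0.8990 0.9082 1.7915
3 1.3720 2.0563 3.8111

phase 1: p=0.0963, T=0.526, ωT=1.535604, cosh=2.429729, sinh=2.214403; start (x,ẋ)=(0.079300, 0.484200) → end (x,ẋ)=(0.422267, 1.066574)
phase 2: p=0.4151, T=0.373, ωT=1.088936, cosh=1.653843, sinh=1.317269; start (x,ẋ)=(0.422267, 1.066574) → end (x,ẋ)=(0.908204, 1.791507)
phase 3: p=0.9041, T=0.473, ωT=1.380876, cosh=2.114872, sinh=1.863514; start (x,ẋ)=(0.908204, 1.791507) → end (x,ẋ)=(2.056335, 3.811133)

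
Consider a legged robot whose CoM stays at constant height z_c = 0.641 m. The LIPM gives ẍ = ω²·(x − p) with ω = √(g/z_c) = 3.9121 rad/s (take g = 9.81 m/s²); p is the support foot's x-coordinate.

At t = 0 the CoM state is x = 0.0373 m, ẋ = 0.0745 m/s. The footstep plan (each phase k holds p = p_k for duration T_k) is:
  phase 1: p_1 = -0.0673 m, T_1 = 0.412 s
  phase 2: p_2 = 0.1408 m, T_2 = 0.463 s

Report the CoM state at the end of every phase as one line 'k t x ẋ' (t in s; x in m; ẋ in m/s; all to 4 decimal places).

1 0.4120 0.2511 1.1787
2 0.8750 1.3843 4.9867

phase 1: p=-0.0673, T=0.412, ωT=1.611785, cosh=2.605641, sinh=2.406110; start (x,ẋ)=(0.037300, 0.074500) → end (x,ẋ)=(0.251071, 1.178714)
phase 2: p=0.1408, T=0.463, ωT=1.811302, cosh=3.140926, sinh=2.977485; start (x,ẋ)=(0.251071, 1.178714) → end (x,ẋ)=(1.384267, 4.986710)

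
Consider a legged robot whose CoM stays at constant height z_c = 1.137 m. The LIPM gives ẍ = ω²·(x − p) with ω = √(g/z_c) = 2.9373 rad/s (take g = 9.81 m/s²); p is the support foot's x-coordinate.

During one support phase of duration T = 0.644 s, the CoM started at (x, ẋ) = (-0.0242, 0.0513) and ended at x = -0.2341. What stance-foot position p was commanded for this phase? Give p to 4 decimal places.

p = 0.0873

ωT = 2.9373·0.644 = 1.891621; cosh(ωT) = 3.390468, sinh(ωT) = 3.239641
x(T) = p + (x₀−p)·cosh(ωT) + (ẋ₀/ω)·sinh(ωT) ⇒ p·(1 − cosh) = x(T) − x₀·cosh − (ẋ₀/ω)·sinh
numerator   = -0.2341 − (-0.0242)·3.390468 − (0.0513/2.9373)·3.239641 = -0.208631
denominator = 1 − 3.390468 = -2.390468
p = -0.208631 / -2.390468 = 0.0873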